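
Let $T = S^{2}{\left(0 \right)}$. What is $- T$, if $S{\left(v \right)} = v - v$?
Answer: $0$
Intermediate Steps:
$S{\left(v \right)} = 0$
$T = 0$ ($T = 0^{2} = 0$)
$- T = \left(-1\right) 0 = 0$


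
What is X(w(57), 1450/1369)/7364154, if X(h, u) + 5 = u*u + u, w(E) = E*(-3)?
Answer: -1761085/4600536741598 ≈ -3.8280e-7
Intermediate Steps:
w(E) = -3*E
X(h, u) = -5 + u + u² (X(h, u) = -5 + (u*u + u) = -5 + (u² + u) = -5 + (u + u²) = -5 + u + u²)
X(w(57), 1450/1369)/7364154 = (-5 + 1450/1369 + (1450/1369)²)/7364154 = (-5 + 1450*(1/1369) + (1450*(1/1369))²)*(1/7364154) = (-5 + 1450/1369 + (1450/1369)²)*(1/7364154) = (-5 + 1450/1369 + 2102500/1874161)*(1/7364154) = -5283255/1874161*1/7364154 = -1761085/4600536741598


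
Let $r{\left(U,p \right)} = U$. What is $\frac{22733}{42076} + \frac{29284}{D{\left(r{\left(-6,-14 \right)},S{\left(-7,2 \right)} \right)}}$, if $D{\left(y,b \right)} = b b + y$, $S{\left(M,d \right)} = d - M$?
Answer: $\frac{1233858559}{3155700} \approx 390.99$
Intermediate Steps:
$D{\left(y,b \right)} = y + b^{2}$ ($D{\left(y,b \right)} = b^{2} + y = y + b^{2}$)
$\frac{22733}{42076} + \frac{29284}{D{\left(r{\left(-6,-14 \right)},S{\left(-7,2 \right)} \right)}} = \frac{22733}{42076} + \frac{29284}{-6 + \left(2 - -7\right)^{2}} = 22733 \cdot \frac{1}{42076} + \frac{29284}{-6 + \left(2 + 7\right)^{2}} = \frac{22733}{42076} + \frac{29284}{-6 + 9^{2}} = \frac{22733}{42076} + \frac{29284}{-6 + 81} = \frac{22733}{42076} + \frac{29284}{75} = \frac{1233858559}{3155700}$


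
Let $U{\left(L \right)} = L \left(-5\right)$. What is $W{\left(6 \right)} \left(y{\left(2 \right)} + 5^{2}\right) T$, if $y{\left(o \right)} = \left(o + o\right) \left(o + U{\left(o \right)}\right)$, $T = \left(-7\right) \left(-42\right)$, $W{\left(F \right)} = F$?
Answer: $-12348$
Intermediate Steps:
$U{\left(L \right)} = - 5 L$
$T = 294$
$y{\left(o \right)} = - 8 o^{2}$ ($y{\left(o \right)} = \left(o + o\right) \left(o - 5 o\right) = 2 o \left(- 4 o\right) = - 8 o^{2}$)
$W{\left(6 \right)} \left(y{\left(2 \right)} + 5^{2}\right) T = 6 \left(- 8 \cdot 2^{2} + 5^{2}\right) 294 = 6 \left(\left(-8\right) 4 + 25\right) 294 = 6 \left(-32 + 25\right) 294 = 6 \left(-7\right) 294 = \left(-42\right) 294 = -12348$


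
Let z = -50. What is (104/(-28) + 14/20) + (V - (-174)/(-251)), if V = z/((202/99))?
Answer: -50064991/1774570 ≈ -28.212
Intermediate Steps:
V = -2475/101 (V = -50/(202/99) = -50/(202*(1/99)) = -50/202/99 = -50*99/202 = -2475/101 ≈ -24.505)
(104/(-28) + 14/20) + (V - (-174)/(-251)) = (104/(-28) + 14/20) + (-2475/101 - (-174)/(-251)) = (104*(-1/28) + 14*(1/20)) + (-2475/101 - (-174)*(-1)/251) = (-26/7 + 7/10) + (-2475/101 - 1*174/251) = -211/70 + (-2475/101 - 174/251) = -211/70 - 638799/25351 = -50064991/1774570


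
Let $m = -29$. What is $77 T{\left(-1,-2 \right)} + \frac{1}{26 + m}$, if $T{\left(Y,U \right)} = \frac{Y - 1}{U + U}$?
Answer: $\frac{229}{6} \approx 38.167$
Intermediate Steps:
$T{\left(Y,U \right)} = \frac{-1 + Y}{2 U}$
$77 T{\left(-1,-2 \right)} + \frac{1}{26 + m} = 77 \frac{-1 - 1}{2 \left(-2\right)} + \frac{1}{26 - 29} = 77 \cdot \frac{1}{2} \left(- \frac{1}{2}\right) \left(-2\right) + \frac{1}{-3} = 77 \cdot \frac{1}{2} - \frac{1}{3} = \frac{77}{2} - \frac{1}{3} = \frac{229}{6}$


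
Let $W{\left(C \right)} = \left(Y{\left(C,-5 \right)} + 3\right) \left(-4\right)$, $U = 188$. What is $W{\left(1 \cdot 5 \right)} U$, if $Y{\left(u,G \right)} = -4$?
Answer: $752$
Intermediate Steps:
$W{\left(C \right)} = 4$ ($W{\left(C \right)} = \left(-4 + 3\right) \left(-4\right) = \left(-1\right) \left(-4\right) = 4$)
$W{\left(1 \cdot 5 \right)} U = 4 \cdot 188 = 752$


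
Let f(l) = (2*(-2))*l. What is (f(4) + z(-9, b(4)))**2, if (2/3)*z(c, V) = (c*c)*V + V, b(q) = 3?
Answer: 124609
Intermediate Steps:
z(c, V) = 3*V/2 + 3*V*c**2/2 (z(c, V) = 3*((c*c)*V + V)/2 = 3*(c**2*V + V)/2 = 3*(V*c**2 + V)/2 = 3*(V + V*c**2)/2 = 3*V/2 + 3*V*c**2/2)
f(l) = -4*l
(f(4) + z(-9, b(4)))**2 = (-4*4 + (3/2)*3*(1 + (-9)**2))**2 = (-16 + (3/2)*3*(1 + 81))**2 = (-16 + (3/2)*3*82)**2 = (-16 + 369)**2 = 353**2 = 124609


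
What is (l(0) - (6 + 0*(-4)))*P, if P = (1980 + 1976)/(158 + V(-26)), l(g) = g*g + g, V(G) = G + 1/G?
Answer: -617136/3431 ≈ -179.87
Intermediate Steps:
l(g) = g + g² (l(g) = g² + g = g + g²)
P = 102856/3431 (P = (1980 + 1976)/(158 + (-26 + 1/(-26))) = 3956/(158 + (-26 - 1/26)) = 3956/(158 - 677/26) = 3956/(3431/26) = 3956*(26/3431) = 102856/3431 ≈ 29.978)
(l(0) - (6 + 0*(-4)))*P = (0*(1 + 0) - (6 + 0*(-4)))*(102856/3431) = (0*1 - (6 + 0))*(102856/3431) = (0 - 1*6)*(102856/3431) = (0 - 6)*(102856/3431) = -6*102856/3431 = -617136/3431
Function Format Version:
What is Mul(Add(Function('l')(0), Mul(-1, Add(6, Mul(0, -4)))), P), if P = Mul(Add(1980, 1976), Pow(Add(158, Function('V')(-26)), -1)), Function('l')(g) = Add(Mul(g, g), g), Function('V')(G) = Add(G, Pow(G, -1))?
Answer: Rational(-617136, 3431) ≈ -179.87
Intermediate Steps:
Function('l')(g) = Add(g, Pow(g, 2)) (Function('l')(g) = Add(Pow(g, 2), g) = Add(g, Pow(g, 2)))
P = Rational(102856, 3431) (P = Mul(Add(1980, 1976), Pow(Add(158, Add(-26, Pow(-26, -1))), -1)) = Mul(3956, Pow(Add(158, Add(-26, Rational(-1, 26))), -1)) = Mul(3956, Pow(Add(158, Rational(-677, 26)), -1)) = Mul(3956, Pow(Rational(3431, 26), -1)) = Mul(3956, Rational(26, 3431)) = Rational(102856, 3431) ≈ 29.978)
Mul(Add(Function('l')(0), Mul(-1, Add(6, Mul(0, -4)))), P) = Mul(Add(Mul(0, Add(1, 0)), Mul(-1, Add(6, Mul(0, -4)))), Rational(102856, 3431)) = Mul(Add(Mul(0, 1), Mul(-1, Add(6, 0))), Rational(102856, 3431)) = Mul(Add(0, Mul(-1, 6)), Rational(102856, 3431)) = Mul(Add(0, -6), Rational(102856, 3431)) = Mul(-6, Rational(102856, 3431)) = Rational(-617136, 3431)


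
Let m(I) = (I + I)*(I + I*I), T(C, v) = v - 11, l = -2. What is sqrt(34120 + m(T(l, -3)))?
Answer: 4*sqrt(1814) ≈ 170.36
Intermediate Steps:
T(C, v) = -11 + v
m(I) = 2*I*(I + I**2) (m(I) = (2*I)*(I + I**2) = 2*I*(I + I**2))
sqrt(34120 + m(T(l, -3))) = sqrt(34120 + 2*(-11 - 3)**2*(1 + (-11 - 3))) = sqrt(34120 + 2*(-14)**2*(1 - 14)) = sqrt(34120 + 2*196*(-13)) = sqrt(34120 - 5096) = sqrt(29024) = 4*sqrt(1814)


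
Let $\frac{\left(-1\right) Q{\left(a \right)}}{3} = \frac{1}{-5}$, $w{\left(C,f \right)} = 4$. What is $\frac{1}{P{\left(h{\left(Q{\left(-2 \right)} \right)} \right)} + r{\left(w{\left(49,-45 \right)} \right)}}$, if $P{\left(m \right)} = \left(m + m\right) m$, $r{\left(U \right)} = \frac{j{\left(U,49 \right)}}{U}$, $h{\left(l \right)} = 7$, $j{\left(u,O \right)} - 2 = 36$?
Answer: $\frac{2}{215} \approx 0.0093023$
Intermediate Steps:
$j{\left(u,O \right)} = 38$ ($j{\left(u,O \right)} = 2 + 36 = 38$)
$Q{\left(a \right)} = \frac{3}{5}$ ($Q{\left(a \right)} = - \frac{3}{-5} = \left(-3\right) \left(- \frac{1}{5}\right) = \frac{3}{5}$)
$r{\left(U \right)} = \frac{38}{U}$
$P{\left(m \right)} = 2 m^{2}$ ($P{\left(m \right)} = 2 m m = 2 m^{2}$)
$\frac{1}{P{\left(h{\left(Q{\left(-2 \right)} \right)} \right)} + r{\left(w{\left(49,-45 \right)} \right)}} = \frac{1}{2 \cdot 7^{2} + \frac{38}{4}} = \frac{1}{2 \cdot 49 + 38 \cdot \frac{1}{4}} = \frac{1}{98 + \frac{19}{2}} = \frac{1}{\frac{215}{2}} = \frac{2}{215}$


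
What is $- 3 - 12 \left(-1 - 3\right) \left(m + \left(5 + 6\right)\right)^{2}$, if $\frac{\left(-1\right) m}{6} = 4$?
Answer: $-24336$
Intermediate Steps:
$m = -24$ ($m = \left(-6\right) 4 = -24$)
$- 3 - 12 \left(-1 - 3\right) \left(m + \left(5 + 6\right)\right)^{2} = - 3 - 12 \left(-1 - 3\right) \left(-24 + \left(5 + 6\right)\right)^{2} = - 3 - 12 \left(-1 - 3\right) \left(-24 + 11\right)^{2} = - 3 \left(-12\right) \left(-4\right) \left(-13\right)^{2} = - 3 \cdot 48 \cdot 169 = \left(-3\right) 8112 = -24336$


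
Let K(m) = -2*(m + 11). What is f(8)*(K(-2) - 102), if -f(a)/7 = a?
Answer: 6720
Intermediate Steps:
K(m) = -22 - 2*m (K(m) = -2*(11 + m) = -22 - 2*m)
f(a) = -7*a
f(8)*(K(-2) - 102) = (-7*8)*((-22 - 2*(-2)) - 102) = -56*((-22 + 4) - 102) = -56*(-18 - 102) = -56*(-120) = 6720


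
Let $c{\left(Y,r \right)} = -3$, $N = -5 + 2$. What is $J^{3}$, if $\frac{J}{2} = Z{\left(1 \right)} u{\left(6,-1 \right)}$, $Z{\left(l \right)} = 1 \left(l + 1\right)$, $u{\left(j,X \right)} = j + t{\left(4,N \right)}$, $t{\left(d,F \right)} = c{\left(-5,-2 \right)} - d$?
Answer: $-64$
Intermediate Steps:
$N = -3$
$t{\left(d,F \right)} = -3 - d$
$u{\left(j,X \right)} = -7 + j$ ($u{\left(j,X \right)} = j - 7 = -7 + j$)
$Z{\left(l \right)} = 1 + l$ ($Z{\left(l \right)} = 1 \left(1 + l\right) = 1 + l$)
$J = -4$ ($J = 2 \left(1 + 1\right) \left(-7 + 6\right) = 2 \cdot 2 \left(-1\right) = 2 \left(-2\right) = -4$)
$J^{3} = \left(-4\right)^{3} = -64$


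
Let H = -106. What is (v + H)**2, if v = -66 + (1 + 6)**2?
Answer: 15129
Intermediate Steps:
v = -17 (v = -66 + 7**2 = -66 + 49 = -17)
(v + H)**2 = (-17 - 106)**2 = (-123)**2 = 15129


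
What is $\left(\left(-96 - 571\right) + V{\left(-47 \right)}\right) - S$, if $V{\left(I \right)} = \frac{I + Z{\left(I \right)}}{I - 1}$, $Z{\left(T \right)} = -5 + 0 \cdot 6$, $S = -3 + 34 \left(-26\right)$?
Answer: $\frac{2653}{12} \approx 221.08$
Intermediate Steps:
$S = -887$ ($S = -3 - 884 = -887$)
$Z{\left(T \right)} = -5$ ($Z{\left(T \right)} = -5 + 0 = -5$)
$V{\left(I \right)} = \frac{-5 + I}{-1 + I}$ ($V{\left(I \right)} = \frac{I - 5}{I - 1} = \frac{-5 + I}{-1 + I}$)
$\left(\left(-96 - 571\right) + V{\left(-47 \right)}\right) - S = \left(\left(-96 - 571\right) + \frac{-5 - 47}{-1 - 47}\right) - -887 = \left(\left(-96 - 571\right) + \frac{1}{-48} \left(-52\right)\right) + 887 = \left(-667 - - \frac{13}{12}\right) + 887 = \left(-667 + \frac{13}{12}\right) + 887 = - \frac{7991}{12} + 887 = \frac{2653}{12}$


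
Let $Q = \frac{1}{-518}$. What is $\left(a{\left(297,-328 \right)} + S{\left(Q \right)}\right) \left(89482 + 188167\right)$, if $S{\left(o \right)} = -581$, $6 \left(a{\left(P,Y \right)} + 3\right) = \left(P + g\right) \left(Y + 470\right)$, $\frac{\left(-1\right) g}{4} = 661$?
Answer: $- \frac{46753037461}{3} \approx -1.5584 \cdot 10^{10}$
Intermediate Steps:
$Q = - \frac{1}{518} \approx -0.0019305$
$g = -2644$ ($g = \left(-4\right) 661 = -2644$)
$a{\left(P,Y \right)} = -3 + \frac{\left(-2644 + P\right) \left(470 + Y\right)}{6}$ ($a{\left(P,Y \right)} = -3 + \frac{\left(P - 2644\right) \left(Y + 470\right)}{6} = -3 + \frac{\left(-2644 + P\right) \left(470 + Y\right)}{6}$)
$\left(a{\left(297,-328 \right)} + S{\left(Q \right)}\right) \left(89482 + 188167\right) = \left(\left(- \frac{621349}{3} - - \frac{433616}{3} + \frac{235}{3} \cdot 297 + \frac{1}{6} \cdot 297 \left(-328\right)\right) - 581\right) \left(89482 + 188167\right) = \left(\left(- \frac{621349}{3} + \frac{433616}{3} + 23265 - 16236\right) - 581\right) 277649 = \left(- \frac{166646}{3} - 581\right) 277649 = \left(- \frac{168389}{3}\right) 277649 = - \frac{46753037461}{3}$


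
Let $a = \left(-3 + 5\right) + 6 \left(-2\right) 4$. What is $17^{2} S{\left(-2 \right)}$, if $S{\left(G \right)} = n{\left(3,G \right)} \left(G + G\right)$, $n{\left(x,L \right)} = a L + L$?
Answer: $-104040$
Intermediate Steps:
$a = -46$ ($a = 2 - 48 = -46$)
$n{\left(x,L \right)} = - 45 L$ ($n{\left(x,L \right)} = - 46 L + L = - 45 L$)
$S{\left(G \right)} = - 90 G^{2}$ ($S{\left(G \right)} = - 45 G \left(G + G\right) = - 45 G 2 G = - 90 G^{2}$)
$17^{2} S{\left(-2 \right)} = 17^{2} \left(- 90 \left(-2\right)^{2}\right) = 289 \left(\left(-90\right) 4\right) = 289 \left(-360\right) = -104040$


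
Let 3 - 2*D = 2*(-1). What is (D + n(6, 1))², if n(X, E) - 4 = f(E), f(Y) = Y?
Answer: 225/4 ≈ 56.250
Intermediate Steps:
D = 5/2 (D = 3/2 - (-1) = 3/2 - ½*(-2) = 3/2 + 1 = 5/2 ≈ 2.5000)
n(X, E) = 4 + E
(D + n(6, 1))² = (5/2 + (4 + 1))² = (5/2 + 5)² = (15/2)² = 225/4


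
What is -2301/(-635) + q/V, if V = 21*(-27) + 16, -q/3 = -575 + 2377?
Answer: 4700661/349885 ≈ 13.435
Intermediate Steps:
q = -5406 (q = -3*(-575 + 2377) = -3*1802 = -5406)
V = -551 (V = -567 + 16 = -551)
-2301/(-635) + q/V = -2301/(-635) - 5406/(-551) = -2301*(-1/635) - 5406*(-1/551) = 2301/635 + 5406/551 = 4700661/349885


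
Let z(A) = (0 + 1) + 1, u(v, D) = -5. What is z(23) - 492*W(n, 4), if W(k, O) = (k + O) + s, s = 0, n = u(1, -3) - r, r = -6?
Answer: -2458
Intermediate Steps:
z(A) = 2 (z(A) = 1 + 1 = 2)
n = 1 (n = -5 - 1*(-6) = -5 + 6 = 1)
W(k, O) = O + k (W(k, O) = (k + O) + 0 = (O + k) + 0 = O + k)
z(23) - 492*W(n, 4) = 2 - 492*(4 + 1) = 2 - 492*5 = 2 - 2460 = -2458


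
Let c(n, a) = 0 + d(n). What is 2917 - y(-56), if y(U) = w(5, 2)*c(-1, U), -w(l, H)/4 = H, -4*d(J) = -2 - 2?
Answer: 2925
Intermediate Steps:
d(J) = 1 (d(J) = -(-2 - 2)/4 = -1/4*(-4) = 1)
w(l, H) = -4*H
c(n, a) = 1 (c(n, a) = 0 + 1 = 1)
y(U) = -8 (y(U) = -4*2*1 = -8*1 = -8)
2917 - y(-56) = 2917 - 1*(-8) = 2917 + 8 = 2925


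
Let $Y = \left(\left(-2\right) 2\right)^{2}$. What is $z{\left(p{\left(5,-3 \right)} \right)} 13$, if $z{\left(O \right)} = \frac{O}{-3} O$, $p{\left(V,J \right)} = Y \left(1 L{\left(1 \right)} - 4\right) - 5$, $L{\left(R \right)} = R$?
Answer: $- \frac{36517}{3} \approx -12172.0$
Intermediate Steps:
$Y = 16$ ($Y = \left(-4\right)^{2} = 16$)
$p{\left(V,J \right)} = -53$ ($p{\left(V,J \right)} = 16 \left(1 \cdot 1 - 4\right) - 5 = 16 \left(1 - 4\right) - 5 = 16 \left(-3\right) - 5 = -48 - 5 = -53$)
$z{\left(O \right)} = - \frac{O^{2}}{3}$ ($z{\left(O \right)} = O \left(- \frac{1}{3}\right) O = - \frac{O}{3} O = - \frac{O^{2}}{3}$)
$z{\left(p{\left(5,-3 \right)} \right)} 13 = - \frac{\left(-53\right)^{2}}{3} \cdot 13 = \left(- \frac{1}{3}\right) 2809 \cdot 13 = \left(- \frac{2809}{3}\right) 13 = - \frac{36517}{3}$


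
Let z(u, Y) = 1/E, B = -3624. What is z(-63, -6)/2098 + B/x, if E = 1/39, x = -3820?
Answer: 1938033/2003590 ≈ 0.96728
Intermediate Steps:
E = 1/39 ≈ 0.025641
z(u, Y) = 39 (z(u, Y) = 1/(1/39) = 39)
z(-63, -6)/2098 + B/x = 39/2098 - 3624/(-3820) = 39*(1/2098) - 3624*(-1/3820) = 39/2098 + 906/955 = 1938033/2003590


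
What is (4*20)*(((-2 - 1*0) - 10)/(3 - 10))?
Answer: 960/7 ≈ 137.14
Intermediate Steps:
(4*20)*(((-2 - 1*0) - 10)/(3 - 10)) = 80*(((-2 + 0) - 10)/(-7)) = 80*((-2 - 10)*(-1/7)) = 80*(-12*(-1/7)) = 80*(12/7) = 960/7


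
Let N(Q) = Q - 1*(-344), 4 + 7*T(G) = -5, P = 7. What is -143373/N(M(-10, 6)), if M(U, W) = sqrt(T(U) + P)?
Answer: -14385091/34513 + 47791*sqrt(70)/138052 ≈ -413.91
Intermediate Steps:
T(G) = -9/7 (T(G) = -4/7 + (1/7)*(-5) = -4/7 - 5/7 = -9/7)
M(U, W) = 2*sqrt(70)/7 (M(U, W) = sqrt(-9/7 + 7) = sqrt(40/7) = 2*sqrt(70)/7)
N(Q) = 344 + Q (N(Q) = Q + 344 = 344 + Q)
-143373/N(M(-10, 6)) = -143373/(344 + 2*sqrt(70)/7)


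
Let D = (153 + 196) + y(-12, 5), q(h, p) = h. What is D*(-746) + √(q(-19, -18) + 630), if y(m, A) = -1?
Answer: -259608 + √611 ≈ -2.5958e+5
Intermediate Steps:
D = 348 (D = (153 + 196) - 1 = 349 - 1 = 348)
D*(-746) + √(q(-19, -18) + 630) = 348*(-746) + √(-19 + 630) = -259608 + √611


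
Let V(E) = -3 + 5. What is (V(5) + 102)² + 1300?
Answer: 12116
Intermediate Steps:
V(E) = 2
(V(5) + 102)² + 1300 = (2 + 102)² + 1300 = 104² + 1300 = 10816 + 1300 = 12116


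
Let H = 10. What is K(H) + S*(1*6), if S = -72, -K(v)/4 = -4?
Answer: -416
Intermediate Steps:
K(v) = 16 (K(v) = -4*(-4) = 16)
K(H) + S*(1*6) = 16 - 72*6 = 16 - 432 = -416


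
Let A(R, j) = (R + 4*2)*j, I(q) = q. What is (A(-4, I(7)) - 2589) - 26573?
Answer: -29134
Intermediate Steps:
A(R, j) = j*(8 + R) (A(R, j) = (R + 8)*j = (8 + R)*j = j*(8 + R))
(A(-4, I(7)) - 2589) - 26573 = (7*(8 - 4) - 2589) - 26573 = (7*4 - 2589) - 26573 = (28 - 2589) - 26573 = -2561 - 26573 = -29134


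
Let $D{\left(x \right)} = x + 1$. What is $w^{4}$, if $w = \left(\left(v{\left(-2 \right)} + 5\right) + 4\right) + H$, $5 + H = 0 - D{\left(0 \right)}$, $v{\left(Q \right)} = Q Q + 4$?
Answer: $14641$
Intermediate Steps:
$v{\left(Q \right)} = 4 + Q^{2}$ ($v{\left(Q \right)} = Q^{2} + 4 = 4 + Q^{2}$)
$D{\left(x \right)} = 1 + x$
$H = -6$ ($H = -5 + \left(0 - \left(1 + 0\right)\right) = -5 + \left(0 - 1\right) = -5 - 1 = -6$)
$w = 11$ ($w = \left(\left(\left(4 + \left(-2\right)^{2}\right) + 5\right) + 4\right) - 6 = \left(\left(\left(4 + 4\right) + 5\right) + 4\right) - 6 = \left(\left(8 + 5\right) + 4\right) - 6 = \left(13 + 4\right) - 6 = 17 - 6 = 11$)
$w^{4} = 11^{4} = 14641$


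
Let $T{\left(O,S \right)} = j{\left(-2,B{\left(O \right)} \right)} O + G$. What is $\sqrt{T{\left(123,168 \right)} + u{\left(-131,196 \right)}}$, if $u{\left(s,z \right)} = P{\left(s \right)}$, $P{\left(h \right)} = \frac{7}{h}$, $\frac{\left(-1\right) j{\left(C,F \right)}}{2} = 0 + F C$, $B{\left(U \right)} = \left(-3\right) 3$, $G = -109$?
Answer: $\frac{i \sqrt{77860374}}{131} \approx 67.358 i$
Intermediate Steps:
$B{\left(U \right)} = -9$
$j{\left(C,F \right)} = - 2 C F$ ($j{\left(C,F \right)} = - 2 \left(0 + F C\right) = - 2 \left(0 + C F\right) = - 2 C F$)
$u{\left(s,z \right)} = \frac{7}{s}$
$T{\left(O,S \right)} = -109 - 36 O$ ($T{\left(O,S \right)} = \left(-2\right) \left(-2\right) \left(-9\right) O - 109 = - 36 O - 109 = -109 - 36 O$)
$\sqrt{T{\left(123,168 \right)} + u{\left(-131,196 \right)}} = \sqrt{\left(-109 - 4428\right) + \frac{7}{-131}} = \sqrt{\left(-109 - 4428\right) + 7 \left(- \frac{1}{131}\right)} = \sqrt{-4537 - \frac{7}{131}} = \sqrt{- \frac{594354}{131}} = \frac{i \sqrt{77860374}}{131}$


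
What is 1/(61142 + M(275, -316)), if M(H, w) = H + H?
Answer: 1/61692 ≈ 1.6210e-5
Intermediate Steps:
M(H, w) = 2*H
1/(61142 + M(275, -316)) = 1/(61142 + 2*275) = 1/(61142 + 550) = 1/61692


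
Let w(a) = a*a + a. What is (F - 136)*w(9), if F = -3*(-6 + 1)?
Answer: -10890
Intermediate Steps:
F = 15 (F = -3*(-5) = 15)
w(a) = a + a² (w(a) = a² + a = a + a²)
(F - 136)*w(9) = (15 - 136)*(9*(1 + 9)) = -1089*10 = -121*90 = -10890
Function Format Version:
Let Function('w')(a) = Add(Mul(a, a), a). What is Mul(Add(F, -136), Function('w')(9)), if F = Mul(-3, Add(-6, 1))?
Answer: -10890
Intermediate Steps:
F = 15 (F = Mul(-3, -5) = 15)
Function('w')(a) = Add(a, Pow(a, 2)) (Function('w')(a) = Add(Pow(a, 2), a) = Add(a, Pow(a, 2)))
Mul(Add(F, -136), Function('w')(9)) = Mul(Add(15, -136), Mul(9, Add(1, 9))) = Mul(-121, Mul(9, 10)) = Mul(-121, 90) = -10890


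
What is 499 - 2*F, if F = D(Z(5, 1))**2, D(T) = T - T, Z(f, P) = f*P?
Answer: 499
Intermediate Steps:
Z(f, P) = P*f
D(T) = 0
F = 0 (F = 0**2 = 0)
499 - 2*F = 499 - 2*0 = 499 + 0 = 499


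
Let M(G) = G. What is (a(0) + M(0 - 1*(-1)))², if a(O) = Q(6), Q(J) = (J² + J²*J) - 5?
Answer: 61504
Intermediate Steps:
Q(J) = -5 + J² + J³ (Q(J) = (J² + J³) - 5 = -5 + J² + J³)
a(O) = 247 (a(O) = -5 + 6² + 6³ = -5 + 36 + 216 = 247)
(a(0) + M(0 - 1*(-1)))² = (247 + (0 - 1*(-1)))² = (247 + (0 + 1))² = (247 + 1)² = 248² = 61504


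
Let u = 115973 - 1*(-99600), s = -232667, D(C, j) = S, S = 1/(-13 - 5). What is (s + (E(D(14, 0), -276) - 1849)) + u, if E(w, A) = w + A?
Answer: -345943/18 ≈ -19219.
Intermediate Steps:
S = -1/18 (S = 1/(-18) = -1/18 ≈ -0.055556)
D(C, j) = -1/18
E(w, A) = A + w
u = 215573 (u = 115973 + 99600 = 215573)
(s + (E(D(14, 0), -276) - 1849)) + u = (-232667 + ((-276 - 1/18) - 1849)) + 215573 = (-232667 + (-4969/18 - 1849)) + 215573 = (-232667 - 38251/18) + 215573 = -4226257/18 + 215573 = -345943/18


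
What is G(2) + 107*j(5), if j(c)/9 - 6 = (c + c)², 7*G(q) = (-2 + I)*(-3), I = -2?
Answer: 714558/7 ≈ 1.0208e+5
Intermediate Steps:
G(q) = 12/7 (G(q) = ((-2 - 2)*(-3))/7 = (-4*(-3))/7 = (⅐)*12 = 12/7)
j(c) = 54 + 36*c² (j(c) = 54 + 9*(c + c)² = 54 + 9*(2*c)² = 54 + 9*(4*c²) = 54 + 36*c²)
G(2) + 107*j(5) = 12/7 + 107*(54 + 36*5²) = 12/7 + 107*(54 + 36*25) = 12/7 + 107*(54 + 900) = 12/7 + 107*954 = 12/7 + 102078 = 714558/7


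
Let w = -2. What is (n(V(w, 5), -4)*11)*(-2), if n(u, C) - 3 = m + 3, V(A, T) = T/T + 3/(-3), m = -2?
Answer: -88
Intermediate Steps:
V(A, T) = 0 (V(A, T) = 1 + 3*(-⅓) = 1 - 1 = 0)
n(u, C) = 4 (n(u, C) = 3 + (-2 + 3) = 3 + 1 = 4)
(n(V(w, 5), -4)*11)*(-2) = (4*11)*(-2) = 44*(-2) = -88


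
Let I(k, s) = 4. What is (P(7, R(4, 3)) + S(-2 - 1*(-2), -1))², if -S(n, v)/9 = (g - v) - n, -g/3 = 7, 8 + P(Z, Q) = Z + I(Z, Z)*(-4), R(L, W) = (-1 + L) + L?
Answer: 26569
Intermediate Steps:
R(L, W) = -1 + 2*L
P(Z, Q) = -24 + Z (P(Z, Q) = -8 + (Z + 4*(-4)) = -8 + (Z - 16) = -8 + (-16 + Z) = -24 + Z)
g = -21 (g = -3*7 = -21)
S(n, v) = 189 + 9*n + 9*v (S(n, v) = -9*((-21 - v) - n) = -9*(-21 - n - v) = 189 + 9*n + 9*v)
(P(7, R(4, 3)) + S(-2 - 1*(-2), -1))² = ((-24 + 7) + (189 + 9*(-2 - 1*(-2)) + 9*(-1)))² = (-17 + (189 + 9*(-2 + 2) - 9))² = (-17 + (189 + 9*0 - 9))² = (-17 + (189 + 0 - 9))² = (-17 + 180)² = 163² = 26569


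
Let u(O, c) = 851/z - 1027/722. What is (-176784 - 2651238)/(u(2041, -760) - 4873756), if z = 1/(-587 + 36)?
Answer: 2041831884/3857399381 ≈ 0.52933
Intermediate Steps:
z = -1/551 (z = 1/(-551) = -1/551 ≈ -0.0018149)
u(O, c) = -338547549/722 (u(O, c) = 851/(-1/551) - 1027/722 = 851*(-551) - 1027*1/722 = -468901 - 1027/722 = -338547549/722)
(-176784 - 2651238)/(u(2041, -760) - 4873756) = (-176784 - 2651238)/(-338547549/722 - 4873756) = -2828022/(-3857399381/722) = -2828022*(-722/3857399381) = 2041831884/3857399381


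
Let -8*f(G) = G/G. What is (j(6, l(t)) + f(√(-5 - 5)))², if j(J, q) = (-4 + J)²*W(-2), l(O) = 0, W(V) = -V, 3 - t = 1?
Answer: 3969/64 ≈ 62.016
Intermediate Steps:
f(G) = -⅛ (f(G) = -G/(8*G) = -⅛*1 = -⅛)
t = 2 (t = 3 - 1*1 = 3 - 1 = 2)
j(J, q) = 2*(-4 + J)² (j(J, q) = (-4 + J)²*(-1*(-2)) = (-4 + J)²*2 = 2*(-4 + J)²)
(j(6, l(t)) + f(√(-5 - 5)))² = (2*(-4 + 6)² - ⅛)² = (2*2² - ⅛)² = (2*4 - ⅛)² = (8 - ⅛)² = (63/8)² = 3969/64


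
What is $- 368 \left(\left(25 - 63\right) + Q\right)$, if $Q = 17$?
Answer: $7728$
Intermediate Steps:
$- 368 \left(\left(25 - 63\right) + Q\right) = - 368 \left(\left(25 - 63\right) + 17\right) = - 368 \left(-38 + 17\right) = \left(-368\right) \left(-21\right) = 7728$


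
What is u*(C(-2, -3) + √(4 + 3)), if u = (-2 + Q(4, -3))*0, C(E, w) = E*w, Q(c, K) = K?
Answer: 0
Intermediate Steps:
u = 0 (u = (-2 - 3)*0 = -5*0 = 0)
u*(C(-2, -3) + √(4 + 3)) = 0*(-2*(-3) + √(4 + 3)) = 0*(6 + √7) = 0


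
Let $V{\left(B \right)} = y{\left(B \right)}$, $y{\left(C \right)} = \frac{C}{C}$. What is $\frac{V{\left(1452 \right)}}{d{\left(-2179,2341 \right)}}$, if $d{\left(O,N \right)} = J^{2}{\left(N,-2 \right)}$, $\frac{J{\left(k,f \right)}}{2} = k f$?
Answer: $\frac{1}{87684496} \approx 1.1405 \cdot 10^{-8}$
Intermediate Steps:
$y{\left(C \right)} = 1$
$V{\left(B \right)} = 1$
$J{\left(k,f \right)} = 2 f k$ ($J{\left(k,f \right)} = 2 k f = 2 f k$)
$d{\left(O,N \right)} = 16 N^{2}$ ($d{\left(O,N \right)} = \left(2 \left(-2\right) N\right)^{2} = \left(- 4 N\right)^{2} = 16 N^{2}$)
$\frac{V{\left(1452 \right)}}{d{\left(-2179,2341 \right)}} = 1 \frac{1}{16 \cdot 2341^{2}} = 1 \frac{1}{16 \cdot 5480281} = 1 \cdot \frac{1}{87684496} = \frac{1}{87684496}$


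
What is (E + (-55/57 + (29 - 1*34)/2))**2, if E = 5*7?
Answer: 12924025/12996 ≈ 994.46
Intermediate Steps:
E = 35
(E + (-55/57 + (29 - 1*34)/2))**2 = (35 + (-55/57 + (29 - 1*34)/2))**2 = (35 + (-55*1/57 + (29 - 34)*(1/2)))**2 = (35 + (-55/57 - 5*1/2))**2 = (35 + (-55/57 - 5/2))**2 = (35 - 395/114)**2 = (3595/114)**2 = 12924025/12996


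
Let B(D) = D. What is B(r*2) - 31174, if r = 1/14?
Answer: -218217/7 ≈ -31174.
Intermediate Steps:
r = 1/14 ≈ 0.071429
B(r*2) - 31174 = (1/14)*2 - 31174 = ⅐ - 31174 = -218217/7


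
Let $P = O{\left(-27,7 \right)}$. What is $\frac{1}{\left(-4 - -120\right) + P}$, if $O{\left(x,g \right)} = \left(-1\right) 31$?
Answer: $\frac{1}{85} \approx 0.011765$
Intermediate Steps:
$O{\left(x,g \right)} = -31$
$P = -31$
$\frac{1}{\left(-4 - -120\right) + P} = \frac{1}{\left(-4 - -120\right) - 31} = \frac{1}{\left(-4 + 120\right) - 31} = \frac{1}{116 - 31} = \frac{1}{85}$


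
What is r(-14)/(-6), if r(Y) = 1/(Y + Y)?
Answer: 1/168 ≈ 0.0059524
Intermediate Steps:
r(Y) = 1/(2*Y)
r(-14)/(-6) = ((½)/(-14))/(-6) = ((½)*(-1/14))*(-⅙) = -1/28*(-⅙) = 1/168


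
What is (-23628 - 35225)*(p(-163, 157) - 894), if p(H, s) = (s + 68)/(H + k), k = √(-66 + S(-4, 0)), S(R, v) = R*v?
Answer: 280709565069/5327 + 2648385*I*√66/5327 ≈ 5.2696e+7 + 4039.0*I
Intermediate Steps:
k = I*√66 (k = √(-66 - 4*0) = √(-66 + 0) = √(-66) = I*√66 ≈ 8.124*I)
p(H, s) = (68 + s)/(H + I*√66) (p(H, s) = (s + 68)/(H + I*√66) = (68 + s)/(H + I*√66))
(-23628 - 35225)*(p(-163, 157) - 894) = (-23628 - 35225)*((68 + 157)/(-163 + I*√66) - 894) = -58853*(225/(-163 + I*√66) - 894) = -58853*(-894 + 225/(-163 + I*√66)) = 52614582 - 13241925/(-163 + I*√66)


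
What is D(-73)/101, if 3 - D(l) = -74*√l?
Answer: 3/101 + 74*I*√73/101 ≈ 0.029703 + 6.26*I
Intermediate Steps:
D(l) = 3 + 74*√l (D(l) = 3 - (-74)*√l = 3 + 74*√l)
D(-73)/101 = (3 + 74*√(-73))/101 = (3 + 74*(I*√73))*(1/101) = (3 + 74*I*√73)*(1/101) = 3/101 + 74*I*√73/101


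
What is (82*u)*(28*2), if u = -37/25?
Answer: -169904/25 ≈ -6796.2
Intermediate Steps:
u = -37/25 (u = -37*1/25 = -37/25 ≈ -1.4800)
(82*u)*(28*2) = (82*(-37/25))*(28*2) = -3034/25*56 = -169904/25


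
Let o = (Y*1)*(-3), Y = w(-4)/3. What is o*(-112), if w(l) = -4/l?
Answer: 112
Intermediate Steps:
Y = ⅓ (Y = -4/(-4)/3 = -4*(-¼)*(⅓) = 1*(⅓) = ⅓ ≈ 0.33333)
o = -1 (o = ((⅓)*1)*(-3) = (⅓)*(-3) = -1)
o*(-112) = -1*(-112) = 112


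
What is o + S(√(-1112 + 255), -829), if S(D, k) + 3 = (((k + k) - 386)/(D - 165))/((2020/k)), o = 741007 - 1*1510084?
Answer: -2181341739987/2836282 - 423619*I*√857/14181410 ≈ -7.6909e+5 - 0.87447*I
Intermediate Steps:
o = -769077 (o = 741007 - 1510084 = -769077)
S(D, k) = -3 + k*(-386 + 2*k)/(2020*(-165 + D)) (S(D, k) = -3 + (((k + k) - 386)/(D - 165))/((2020/k)) = -3 + ((2*k - 386)/(-165 + D))*(k/2020) = -3 + ((-386 + 2*k)/(-165 + D))*(k/2020) = -3 + k*(-386 + 2*k)/(2020*(-165 + D)))
o + S(√(-1112 + 255), -829) = -769077 + (499950 + (-829)² - 3030*√(-1112 + 255) - 193*(-829))/(1010*(-165 + √(-1112 + 255))) = -769077 + (499950 + 687241 - 3030*I*√857 + 159997)/(1010*(-165 + √(-857))) = -769077 + (499950 + 687241 - 3030*I*√857 + 159997)/(1010*(-165 + I*√857)) = -769077 + (1347188 - 3030*I*√857)/(1010*(-165 + I*√857))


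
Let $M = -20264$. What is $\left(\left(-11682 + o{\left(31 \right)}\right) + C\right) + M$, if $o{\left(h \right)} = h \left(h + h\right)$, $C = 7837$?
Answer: $-22187$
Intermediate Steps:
$o{\left(h \right)} = 2 h^{2}$ ($o{\left(h \right)} = h 2 h = 2 h^{2}$)
$\left(\left(-11682 + o{\left(31 \right)}\right) + C\right) + M = \left(\left(-11682 + 2 \cdot 31^{2}\right) + 7837\right) - 20264 = \left(\left(-11682 + 2 \cdot 961\right) + 7837\right) - 20264 = \left(\left(-11682 + 1922\right) + 7837\right) - 20264 = \left(-9760 + 7837\right) - 20264 = -1923 - 20264 = -22187$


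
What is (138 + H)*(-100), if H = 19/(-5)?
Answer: -13420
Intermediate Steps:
H = -19/5 (H = 19*(-1/5) = -19/5 ≈ -3.8000)
(138 + H)*(-100) = (138 - 19/5)*(-100) = (671/5)*(-100) = -13420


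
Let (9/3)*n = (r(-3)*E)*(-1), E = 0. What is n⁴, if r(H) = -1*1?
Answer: 0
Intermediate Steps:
r(H) = -1
n = 0 (n = (-1*0*(-1))/3 = (0*(-1))/3 = (⅓)*0 = 0)
n⁴ = 0⁴ = 0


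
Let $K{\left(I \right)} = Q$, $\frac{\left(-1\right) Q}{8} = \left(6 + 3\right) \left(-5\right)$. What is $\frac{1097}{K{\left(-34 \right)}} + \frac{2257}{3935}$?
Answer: $\frac{1025843}{283320} \approx 3.6208$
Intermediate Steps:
$Q = 360$ ($Q = - 8 \left(6 + 3\right) \left(-5\right) = - 8 \cdot 9 \left(-5\right) = \left(-8\right) \left(-45\right) = 360$)
$K{\left(I \right)} = 360$
$\frac{1097}{K{\left(-34 \right)}} + \frac{2257}{3935} = \frac{1097}{360} + \frac{2257}{3935} = \frac{1025843}{283320}$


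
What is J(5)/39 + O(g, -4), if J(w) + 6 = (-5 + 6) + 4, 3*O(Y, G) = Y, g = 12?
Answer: 155/39 ≈ 3.9744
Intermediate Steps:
O(Y, G) = Y/3
J(w) = -1 (J(w) = -6 + ((-5 + 6) + 4) = -6 + (1 + 4) = -6 + 5 = -1)
J(5)/39 + O(g, -4) = -1/39 + (⅓)*12 = -1*1/39 + 4 = -1/39 + 4 = 155/39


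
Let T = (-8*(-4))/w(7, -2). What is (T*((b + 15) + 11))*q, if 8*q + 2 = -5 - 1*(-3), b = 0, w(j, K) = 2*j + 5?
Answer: -416/19 ≈ -21.895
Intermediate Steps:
w(j, K) = 5 + 2*j
q = -½ (q = -¼ + (-5 - 1*(-3))/8 = -¼ + (-5 + 3)/8 = -¼ + (⅛)*(-2) = -¼ - ¼ = -½ ≈ -0.50000)
T = 32/19 (T = (-8*(-4))/(5 + 2*7) = 32/(5 + 14) = 32/19 ≈ 1.6842)
(T*((b + 15) + 11))*q = (32*((0 + 15) + 11)/19)*(-½) = (32*(15 + 11)/19)*(-½) = ((32/19)*26)*(-½) = (832/19)*(-½) = -416/19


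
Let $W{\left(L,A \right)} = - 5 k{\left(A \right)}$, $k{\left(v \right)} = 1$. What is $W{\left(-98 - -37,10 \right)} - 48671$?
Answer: $-48676$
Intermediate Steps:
$W{\left(L,A \right)} = -5$ ($W{\left(L,A \right)} = \left(-5\right) 1 = -5$)
$W{\left(-98 - -37,10 \right)} - 48671 = -5 - 48671 = -48676$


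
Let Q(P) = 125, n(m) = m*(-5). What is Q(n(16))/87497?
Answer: 125/87497 ≈ 0.0014286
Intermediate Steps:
n(m) = -5*m
Q(n(16))/87497 = 125/87497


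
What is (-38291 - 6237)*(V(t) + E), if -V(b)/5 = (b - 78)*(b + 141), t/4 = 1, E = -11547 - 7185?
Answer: -1554828704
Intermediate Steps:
E = -18732
t = 4 (t = 4*1 = 4)
V(b) = -5*(-78 + b)*(141 + b) (V(b) = -5*(b - 78)*(b + 141) = -5*(-78 + b)*(141 + b))
(-38291 - 6237)*(V(t) + E) = (-38291 - 6237)*((54990 - 315*4 - 5*4²) - 18732) = -44528*((54990 - 1260 - 5*16) - 18732) = -44528*((54990 - 1260 - 80) - 18732) = -44528*(53650 - 18732) = -44528*34918 = -1554828704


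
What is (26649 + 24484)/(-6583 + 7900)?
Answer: 51133/1317 ≈ 38.825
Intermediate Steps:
(26649 + 24484)/(-6583 + 7900) = 51133/1317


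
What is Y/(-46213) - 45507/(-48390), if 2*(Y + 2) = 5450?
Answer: 657083007/745415690 ≈ 0.88150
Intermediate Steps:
Y = 2723 (Y = -2 + (1/2)*5450 = -2 + 2725 = 2723)
Y/(-46213) - 45507/(-48390) = 2723/(-46213) - 45507/(-48390) = 2723*(-1/46213) - 45507*(-1/48390) = -2723/46213 + 15169/16130 = 657083007/745415690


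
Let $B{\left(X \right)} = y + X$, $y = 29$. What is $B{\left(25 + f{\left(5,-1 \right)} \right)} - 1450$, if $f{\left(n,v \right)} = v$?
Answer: $-1397$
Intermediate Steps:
$B{\left(X \right)} = 29 + X$
$B{\left(25 + f{\left(5,-1 \right)} \right)} - 1450 = \left(29 + \left(25 - 1\right)\right) - 1450 = \left(29 + 24\right) - 1450 = 53 - 1450 = -1397$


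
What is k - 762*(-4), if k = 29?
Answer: 3077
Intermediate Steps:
k - 762*(-4) = 29 - 762*(-4) = 29 - 127*(-24) = 29 + 3048 = 3077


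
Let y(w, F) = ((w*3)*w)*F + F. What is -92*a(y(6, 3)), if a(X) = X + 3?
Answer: -30360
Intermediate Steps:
y(w, F) = F + 3*F*w² (y(w, F) = ((3*w)*w)*F + F = (3*w²)*F + F = 3*F*w² + F = F + 3*F*w²)
a(X) = 3 + X
-92*a(y(6, 3)) = -92*(3 + 3*(1 + 3*6²)) = -92*(3 + 3*(1 + 3*36)) = -92*(3 + 3*(1 + 108)) = -92*(3 + 3*109) = -92*(3 + 327) = -92*330 = -30360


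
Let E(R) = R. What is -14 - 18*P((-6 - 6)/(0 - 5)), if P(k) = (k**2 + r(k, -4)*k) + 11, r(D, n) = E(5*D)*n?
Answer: 43948/25 ≈ 1757.9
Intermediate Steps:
r(D, n) = 5*D*n (r(D, n) = (5*D)*n = 5*D*n)
P(k) = 11 - 19*k**2 (P(k) = (k**2 + (5*k*(-4))*k) + 11 = (k**2 + (-20*k)*k) + 11 = (k**2 - 20*k**2) + 11 = -19*k**2 + 11 = 11 - 19*k**2)
-14 - 18*P((-6 - 6)/(0 - 5)) = -14 - 18*(11 - 19*(-6 - 6)**2/(0 - 5)**2) = -14 - 18*(11 - 19*(-12/(-5))**2) = -14 - 18*(11 - 19*(-12*(-1/5))**2) = -14 - 18*(11 - 19*(12/5)**2) = -14 - 18*(11 - 19*144/25) = -14 - 18*(11 - 2736/25) = -14 - 18*(-2461/25) = -14 + 44298/25 = 43948/25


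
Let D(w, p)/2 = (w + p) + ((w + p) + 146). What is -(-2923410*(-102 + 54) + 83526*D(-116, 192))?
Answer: -190105176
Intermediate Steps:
D(w, p) = 292 + 4*p + 4*w (D(w, p) = 2*((w + p) + ((w + p) + 146)) = 2*((p + w) + ((p + w) + 146)) = 2*((p + w) + (146 + p + w)) = 2*(146 + 2*p + 2*w) = 292 + 4*p + 4*w)
-(-2923410*(-102 + 54) + 83526*D(-116, 192)) = -(49781496 - 2923410*(-102 + 54)) = -83526/(1/(-35*(-48) + (292 + 768 - 464))) = -83526/(1/(1680 + 596)) = -83526/(1/2276) = -83526/1/2276 = -83526*2276 = -190105176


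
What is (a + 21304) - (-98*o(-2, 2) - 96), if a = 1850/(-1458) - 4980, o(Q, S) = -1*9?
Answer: 11326277/729 ≈ 15537.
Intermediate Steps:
o(Q, S) = -9
a = -3631345/729 (a = 1850*(-1/1458) - 4980 = -925/729 - 4980 = -3631345/729 ≈ -4981.3)
(a + 21304) - (-98*o(-2, 2) - 96) = (-3631345/729 + 21304) - (-98*(-9) - 96) = 11899271/729 - (882 - 96) = 11899271/729 - 1*786 = 11899271/729 - 786 = 11326277/729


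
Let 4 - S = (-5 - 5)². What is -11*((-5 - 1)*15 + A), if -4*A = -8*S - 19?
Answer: 12199/4 ≈ 3049.8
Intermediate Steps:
S = -96 (S = 4 - (-5 - 5)² = 4 - 1*(-10)² = 4 - 1*100 = 4 - 100 = -96)
A = -749/4 (A = -(-8*(-96) - 19)/4 = -(768 - 19)/4 = -¼*749 = -749/4 ≈ -187.25)
-11*((-5 - 1)*15 + A) = -11*((-5 - 1)*15 - 749/4) = -11*(-6*15 - 749/4) = -11*(-90 - 749/4) = -11*(-1109/4) = 12199/4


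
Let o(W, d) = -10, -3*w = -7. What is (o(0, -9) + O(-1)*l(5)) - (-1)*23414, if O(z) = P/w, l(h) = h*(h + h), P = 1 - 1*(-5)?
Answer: 164728/7 ≈ 23533.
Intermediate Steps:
w = 7/3 (w = -⅓*(-7) = 7/3 ≈ 2.3333)
P = 6 (P = 1 + 5 = 6)
l(h) = 2*h² (l(h) = h*(2*h) = 2*h²)
O(z) = 18/7 (O(z) = 6/(7/3) = 6*(3/7) = 18/7)
(o(0, -9) + O(-1)*l(5)) - (-1)*23414 = (-10 + 18*(2*5²)/7) - (-1)*23414 = (-10 + 18*(2*25)/7) - 1*(-23414) = (-10 + (18/7)*50) + 23414 = (-10 + 900/7) + 23414 = 830/7 + 23414 = 164728/7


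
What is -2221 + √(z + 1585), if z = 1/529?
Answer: -2221 + √838466/23 ≈ -2181.2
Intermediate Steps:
z = 1/529 ≈ 0.0018904
-2221 + √(z + 1585) = -2221 + √(1/529 + 1585) = -2221 + √(838466/529) = -2221 + √838466/23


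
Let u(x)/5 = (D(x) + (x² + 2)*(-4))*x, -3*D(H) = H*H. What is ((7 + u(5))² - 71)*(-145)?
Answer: -10985051665/9 ≈ -1.2206e+9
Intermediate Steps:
D(H) = -H²/3 (D(H) = -H*H/3 = -H²/3)
u(x) = 5*x*(-8 - 13*x²/3) (u(x) = 5*((-x²/3 + (x² + 2)*(-4))*x) = 5*((-x²/3 + (2 + x²)*(-4))*x) = 5*((-x²/3 + (-8 - 4*x²))*x) = 5*((-8 - 13*x²/3)*x) = 5*(x*(-8 - 13*x²/3)) = 5*x*(-8 - 13*x²/3))
((7 + u(5))² - 71)*(-145) = ((7 + (-40*5 - 65/3*5³))² - 71)*(-145) = ((7 + (-200 - 65/3*125))² - 71)*(-145) = ((7 + (-200 - 8125/3))² - 71)*(-145) = ((7 - 8725/3)² - 71)*(-145) = ((-8704/3)² - 71)*(-145) = (75759616/9 - 71)*(-145) = (75758977/9)*(-145) = -10985051665/9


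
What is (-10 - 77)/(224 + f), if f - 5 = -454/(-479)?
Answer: -13891/36715 ≈ -0.37835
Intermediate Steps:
f = 2849/479 (f = 5 - 454/(-479) = 5 - 454*(-1/479) = 5 + 454/479 = 2849/479 ≈ 5.9478)
(-10 - 77)/(224 + f) = (-10 - 77)/(224 + 2849/479) = -87/110145/479 = -87*479/110145 = -13891/36715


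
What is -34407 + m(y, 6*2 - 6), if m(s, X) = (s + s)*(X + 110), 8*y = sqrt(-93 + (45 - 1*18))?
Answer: -34407 + 29*I*sqrt(66) ≈ -34407.0 + 235.6*I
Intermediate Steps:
y = I*sqrt(66)/8 (y = sqrt(-93 + (45 - 1*18))/8 = sqrt(-93 + (45 - 18))/8 = sqrt(-93 + 27)/8 = sqrt(-66)/8 = (I*sqrt(66))/8 = I*sqrt(66)/8 ≈ 1.0155*I)
m(s, X) = 2*s*(110 + X) (m(s, X) = (2*s)*(110 + X) = 2*s*(110 + X))
-34407 + m(y, 6*2 - 6) = -34407 + 2*(I*sqrt(66)/8)*(110 + (6*2 - 6)) = -34407 + 2*(I*sqrt(66)/8)*(110 + (12 - 6)) = -34407 + 2*(I*sqrt(66)/8)*(110 + 6) = -34407 + 2*(I*sqrt(66)/8)*116 = -34407 + 29*I*sqrt(66)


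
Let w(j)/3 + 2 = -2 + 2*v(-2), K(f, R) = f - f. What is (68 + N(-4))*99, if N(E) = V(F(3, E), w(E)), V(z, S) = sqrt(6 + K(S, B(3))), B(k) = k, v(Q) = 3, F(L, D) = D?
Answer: 6732 + 99*sqrt(6) ≈ 6974.5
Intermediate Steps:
K(f, R) = 0
w(j) = 6 (w(j) = -6 + 3*(-2 + 2*3) = -6 + 3*(-2 + 6) = -6 + 3*4 = -6 + 12 = 6)
V(z, S) = sqrt(6) (V(z, S) = sqrt(6 + 0) = sqrt(6))
N(E) = sqrt(6)
(68 + N(-4))*99 = (68 + sqrt(6))*99 = 6732 + 99*sqrt(6)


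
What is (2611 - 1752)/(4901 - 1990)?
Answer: 859/2911 ≈ 0.29509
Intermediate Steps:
(2611 - 1752)/(4901 - 1990) = 859/2911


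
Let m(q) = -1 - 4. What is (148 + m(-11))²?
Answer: 20449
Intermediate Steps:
m(q) = -5
(148 + m(-11))² = (148 - 5)² = 143² = 20449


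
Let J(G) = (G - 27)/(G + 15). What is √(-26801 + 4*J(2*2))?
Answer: I*√9676909/19 ≈ 163.72*I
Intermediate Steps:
J(G) = (-27 + G)/(15 + G)
√(-26801 + 4*J(2*2)) = √(-26801 + 4*((-27 + 2*2)/(15 + 2*2))) = √(-26801 + 4*((-27 + 4)/(15 + 4))) = √(-26801 + 4*(-23/19)) = √(-26801 - 92/19) = √(-509311/19) = I*√9676909/19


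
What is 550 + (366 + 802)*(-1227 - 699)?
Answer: -2249018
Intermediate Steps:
550 + (366 + 802)*(-1227 - 699) = 550 + 1168*(-1926) = 550 - 2249568 = -2249018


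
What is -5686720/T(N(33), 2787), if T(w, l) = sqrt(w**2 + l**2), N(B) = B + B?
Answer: -87488*sqrt(34541)/7971 ≈ -2039.9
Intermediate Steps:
N(B) = 2*B
T(w, l) = sqrt(l**2 + w**2)
-5686720/T(N(33), 2787) = -5686720/sqrt(2787**2 + (2*33)**2) = -5686720/sqrt(7767369 + 66**2) = -5686720/sqrt(7767369 + 4356) = -5686720*sqrt(34541)/518115 = -87488*sqrt(34541)/7971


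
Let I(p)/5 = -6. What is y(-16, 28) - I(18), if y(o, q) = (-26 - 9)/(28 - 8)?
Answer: 113/4 ≈ 28.250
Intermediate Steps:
y(o, q) = -7/4 (y(o, q) = -35/20 = -35*1/20 = -7/4)
I(p) = -30 (I(p) = 5*(-6) = -30)
y(-16, 28) - I(18) = -7/4 - 1*(-30) = -7/4 + 30 = 113/4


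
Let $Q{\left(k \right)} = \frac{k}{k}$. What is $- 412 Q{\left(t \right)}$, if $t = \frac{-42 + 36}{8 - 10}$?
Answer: $-412$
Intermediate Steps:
$t = 3$ ($t = - \frac{6}{-2} = \left(-6\right) \left(- \frac{1}{2}\right) = 3$)
$Q{\left(k \right)} = 1$
$- 412 Q{\left(t \right)} = \left(-412\right) 1 = -412$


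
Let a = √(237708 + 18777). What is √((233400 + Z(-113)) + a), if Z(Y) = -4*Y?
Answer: √(233852 + √256485) ≈ 484.11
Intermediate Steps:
a = √256485 ≈ 506.44
√((233400 + Z(-113)) + a) = √((233400 - 4*(-113)) + √256485) = √((233400 + 452) + √256485) = √(233852 + √256485)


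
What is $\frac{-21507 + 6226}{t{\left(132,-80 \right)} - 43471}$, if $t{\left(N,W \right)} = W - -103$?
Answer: $\frac{15281}{43448} \approx 0.35171$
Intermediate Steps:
$t{\left(N,W \right)} = 103 + W$ ($t{\left(N,W \right)} = W + 103 = 103 + W$)
$\frac{-21507 + 6226}{t{\left(132,-80 \right)} - 43471} = \frac{-21507 + 6226}{\left(103 - 80\right) - 43471} = - \frac{15281}{23 - 43471} = - \frac{15281}{-43448} = \left(-15281\right) \left(- \frac{1}{43448}\right) = \frac{15281}{43448}$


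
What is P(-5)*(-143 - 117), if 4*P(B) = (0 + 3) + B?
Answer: 130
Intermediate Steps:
P(B) = ¾ + B/4 (P(B) = ((0 + 3) + B)/4 = (3 + B)/4 = ¾ + B/4)
P(-5)*(-143 - 117) = (¾ + (¼)*(-5))*(-143 - 117) = (¾ - 5/4)*(-260) = -½*(-260) = 130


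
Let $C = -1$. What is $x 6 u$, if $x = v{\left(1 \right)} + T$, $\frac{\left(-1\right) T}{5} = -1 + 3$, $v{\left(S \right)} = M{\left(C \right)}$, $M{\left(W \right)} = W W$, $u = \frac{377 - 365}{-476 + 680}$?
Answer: $- \frac{54}{17} \approx -3.1765$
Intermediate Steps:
$u = \frac{1}{17}$ ($u = \frac{12}{204} = 12 \cdot \frac{1}{204} = \frac{1}{17} \approx 0.058824$)
$M{\left(W \right)} = W^{2}$
$v{\left(S \right)} = 1$ ($v{\left(S \right)} = \left(-1\right)^{2} = 1$)
$T = -10$ ($T = - 5 \left(-1 + 3\right) = \left(-5\right) 2 = -10$)
$x = -9$ ($x = 1 - 10 = -9$)
$x 6 u = \left(-9\right) 6 \cdot \frac{1}{17} = \left(-54\right) \frac{1}{17} = - \frac{54}{17}$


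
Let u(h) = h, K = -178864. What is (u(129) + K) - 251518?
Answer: -430253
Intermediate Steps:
(u(129) + K) - 251518 = (129 - 178864) - 251518 = -178735 - 251518 = -430253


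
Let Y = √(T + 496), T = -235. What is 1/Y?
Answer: √29/87 ≈ 0.061898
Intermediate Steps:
Y = 3*√29 (Y = √(-235 + 496) = √261 = 3*√29 ≈ 16.155)
1/Y = 1/(3*√29) = √29/87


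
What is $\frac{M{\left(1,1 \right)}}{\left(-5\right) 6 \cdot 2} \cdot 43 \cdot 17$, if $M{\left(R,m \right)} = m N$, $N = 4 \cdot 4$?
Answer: $- \frac{2924}{15} \approx -194.93$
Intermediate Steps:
$N = 16$
$M{\left(R,m \right)} = 16 m$ ($M{\left(R,m \right)} = m 16 = 16 m$)
$\frac{M{\left(1,1 \right)}}{\left(-5\right) 6 \cdot 2} \cdot 43 \cdot 17 = \frac{16 \cdot 1}{\left(-5\right) 6 \cdot 2} \cdot 43 \cdot 17 = \frac{16}{\left(-30\right) 2} \cdot 43 \cdot 17 = \frac{16}{-60} \cdot 43 \cdot 17 = 16 \left(- \frac{1}{60}\right) 43 \cdot 17 = \left(- \frac{4}{15}\right) 43 \cdot 17 = \left(- \frac{172}{15}\right) 17 = - \frac{2924}{15}$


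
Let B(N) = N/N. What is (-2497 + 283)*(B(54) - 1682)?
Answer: 3721734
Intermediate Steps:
B(N) = 1
(-2497 + 283)*(B(54) - 1682) = (-2497 + 283)*(1 - 1682) = -2214*(-1681) = 3721734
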